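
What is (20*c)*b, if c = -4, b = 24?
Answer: -1920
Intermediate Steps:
(20*c)*b = (20*(-4))*24 = -80*24 = -1920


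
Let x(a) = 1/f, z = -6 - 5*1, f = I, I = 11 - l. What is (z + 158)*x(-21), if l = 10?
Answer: 147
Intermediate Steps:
I = 1 (I = 11 - 1*10 = 11 - 10 = 1)
f = 1
z = -11 (z = -6 - 5 = -11)
x(a) = 1 (x(a) = 1/1 = 1)
(z + 158)*x(-21) = (-11 + 158)*1 = 147*1 = 147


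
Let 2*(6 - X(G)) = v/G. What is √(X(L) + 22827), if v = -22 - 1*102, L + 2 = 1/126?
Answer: 3*√159615669/251 ≈ 151.00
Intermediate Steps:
L = -251/126 (L = -2 + 1/126 = -251/126 ≈ -1.9921)
v = -124 (v = -22 - 102 = -124)
X(G) = 6 + 62/G (X(G) = 6 - (-62)/G = 6 + 62/G)
√(X(L) + 22827) = √((6 + 62/(-251/126)) + 22827) = √((6 + 62*(-126/251)) + 22827) = √((6 - 7812/251) + 22827) = √(-6306/251 + 22827) = √(5723271/251) = 3*√159615669/251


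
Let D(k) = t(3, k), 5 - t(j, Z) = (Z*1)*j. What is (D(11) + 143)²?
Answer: 13225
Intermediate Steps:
t(j, Z) = 5 - Z*j (t(j, Z) = 5 - Z*1*j = 5 - Z*j)
D(k) = 5 - 3*k (D(k) = 5 - 1*k*3 = 5 - 3*k)
(D(11) + 143)² = ((5 - 3*11) + 143)² = ((5 - 33) + 143)² = (-28 + 143)² = 115² = 13225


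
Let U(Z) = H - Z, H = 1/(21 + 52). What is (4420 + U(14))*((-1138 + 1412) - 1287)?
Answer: -325820307/73 ≈ -4.4633e+6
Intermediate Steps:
H = 1/73 ≈ 0.013699
U(Z) = 1/73 - Z
(4420 + U(14))*((-1138 + 1412) - 1287) = (4420 + (1/73 - 1*14))*((-1138 + 1412) - 1287) = (4420 + (1/73 - 14))*(274 - 1287) = (4420 - 1021/73)*(-1013) = (321639/73)*(-1013) = -325820307/73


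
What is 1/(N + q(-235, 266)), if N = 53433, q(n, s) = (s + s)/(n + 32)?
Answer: 29/1549481 ≈ 1.8716e-5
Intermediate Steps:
q(n, s) = 2*s/(32 + n) (q(n, s) = (2*s)/(32 + n) = 2*s/(32 + n))
1/(N + q(-235, 266)) = 1/(53433 + 2*266/(32 - 235)) = 1/(53433 + 2*266/(-203)) = 1/(53433 + 2*266*(-1/203)) = 1/(53433 - 76/29) = 1/(1549481/29) = 29/1549481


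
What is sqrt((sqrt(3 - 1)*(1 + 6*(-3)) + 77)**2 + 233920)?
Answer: sqrt(240427 - 2618*sqrt(2)) ≈ 486.54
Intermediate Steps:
sqrt((sqrt(3 - 1)*(1 + 6*(-3)) + 77)**2 + 233920) = sqrt((sqrt(2)*(1 - 18) + 77)**2 + 233920) = sqrt((sqrt(2)*(-17) + 77)**2 + 233920) = sqrt((-17*sqrt(2) + 77)**2 + 233920) = sqrt((77 - 17*sqrt(2))**2 + 233920) = sqrt(233920 + (77 - 17*sqrt(2))**2)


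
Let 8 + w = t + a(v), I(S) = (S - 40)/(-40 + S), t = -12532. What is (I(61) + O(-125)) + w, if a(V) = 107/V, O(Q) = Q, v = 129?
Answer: -1633549/129 ≈ -12663.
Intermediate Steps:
I(S) = 1 (I(S) = (-40 + S)/(-40 + S) = 1)
w = -1617553/129 (w = -8 + (-12532 + 107/129) = -8 - 1616521/129 = -1617553/129 ≈ -12539.)
(I(61) + O(-125)) + w = (1 - 125) - 1617553/129 = -124 - 1617553/129 = -1633549/129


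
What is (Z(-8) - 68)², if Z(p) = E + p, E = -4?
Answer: 6400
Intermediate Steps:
Z(p) = -4 + p
(Z(-8) - 68)² = ((-4 - 8) - 68)² = (-12 - 68)² = (-80)² = 6400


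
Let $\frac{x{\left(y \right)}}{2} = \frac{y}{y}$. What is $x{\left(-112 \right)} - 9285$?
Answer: $-9283$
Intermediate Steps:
$x{\left(y \right)} = 2$ ($x{\left(y \right)} = 2 \frac{y}{y} = 2 \cdot 1 = 2$)
$x{\left(-112 \right)} - 9285 = 2 - 9285 = -9283$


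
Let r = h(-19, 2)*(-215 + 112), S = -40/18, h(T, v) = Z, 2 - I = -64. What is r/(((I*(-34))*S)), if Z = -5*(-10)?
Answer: -1545/1496 ≈ -1.0328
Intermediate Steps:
I = 66 (I = 2 - 1*(-64) = 2 + 64 = 66)
Z = 50
h(T, v) = 50
S = -20/9 (S = -40*1/18 = -20/9 ≈ -2.2222)
r = -5150 (r = 50*(-215 + 112) = 50*(-103) = -5150)
r/(((I*(-34))*S)) = -5150/((66*(-34))*(-20/9)) = -5150/((-2244*(-20/9))) = -5150/14960/3 = -5150*3/14960 = -1545/1496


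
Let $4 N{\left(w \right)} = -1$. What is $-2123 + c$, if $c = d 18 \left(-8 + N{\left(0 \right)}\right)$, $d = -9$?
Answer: $- \frac{1573}{2} \approx -786.5$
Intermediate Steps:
$N{\left(w \right)} = - \frac{1}{4}$ ($N{\left(w \right)} = \frac{1}{4} \left(-1\right) = - \frac{1}{4}$)
$c = \frac{2673}{2}$ ($c = \left(-9\right) 18 \left(-8 - \frac{1}{4}\right) = \left(-162\right) \left(- \frac{33}{4}\right) = \frac{2673}{2} \approx 1336.5$)
$-2123 + c = -2123 + \frac{2673}{2} = - \frac{1573}{2}$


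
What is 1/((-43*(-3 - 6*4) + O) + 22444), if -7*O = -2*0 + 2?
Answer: 7/165233 ≈ 4.2364e-5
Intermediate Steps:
O = -2/7 (O = -(-2*0 + 2)/7 = -(0 + 2)/7 = -⅐*2 = -2/7 ≈ -0.28571)
1/((-43*(-3 - 6*4) + O) + 22444) = 1/((-43*(-3 - 6*4) - 2/7) + 22444) = 1/((-43*(-3 - 24) - 2/7) + 22444) = 1/((-43*(-27) - 2/7) + 22444) = 1/((1161 - 2/7) + 22444) = 1/(8125/7 + 22444) = 1/(165233/7) = 7/165233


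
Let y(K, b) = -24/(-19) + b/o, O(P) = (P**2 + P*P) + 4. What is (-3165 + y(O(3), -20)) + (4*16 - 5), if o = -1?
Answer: -58610/19 ≈ -3084.7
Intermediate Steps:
O(P) = 4 + 2*P**2 (O(P) = (P**2 + P**2) + 4 = 2*P**2 + 4 = 4 + 2*P**2)
y(K, b) = 24/19 - b (y(K, b) = -24/(-19) + b/(-1) = -24*(-1/19) + b*(-1) = 24/19 - b)
(-3165 + y(O(3), -20)) + (4*16 - 5) = (-3165 + (24/19 - 1*(-20))) + (4*16 - 5) = (-3165 + (24/19 + 20)) + (64 - 5) = (-3165 + 404/19) + 59 = -59731/19 + 59 = -58610/19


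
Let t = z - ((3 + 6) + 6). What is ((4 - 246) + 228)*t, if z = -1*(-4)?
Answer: 154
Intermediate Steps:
z = 4
t = -11 (t = 4 - ((3 + 6) + 6) = 4 - (9 + 6) = 4 - 1*15 = 4 - 15 = -11)
((4 - 246) + 228)*t = ((4 - 246) + 228)*(-11) = (-242 + 228)*(-11) = -14*(-11) = 154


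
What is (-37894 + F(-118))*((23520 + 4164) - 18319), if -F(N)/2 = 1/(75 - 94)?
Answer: -6742650160/19 ≈ -3.5488e+8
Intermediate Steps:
F(N) = 2/19 (F(N) = -2/(75 - 94) = -2/(-19) = -2*(-1/19) = 2/19)
(-37894 + F(-118))*((23520 + 4164) - 18319) = (-37894 + 2/19)*((23520 + 4164) - 18319) = -719984*(27684 - 18319)/19 = -719984/19*9365 = -6742650160/19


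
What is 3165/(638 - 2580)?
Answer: -3165/1942 ≈ -1.6298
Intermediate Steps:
3165/(638 - 2580) = 3165/(-1942) = 3165*(-1/1942) = -3165/1942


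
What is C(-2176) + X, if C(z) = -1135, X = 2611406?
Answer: 2610271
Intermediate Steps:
C(-2176) + X = -1135 + 2611406 = 2610271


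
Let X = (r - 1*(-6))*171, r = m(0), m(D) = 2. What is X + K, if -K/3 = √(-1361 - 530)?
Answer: 1368 - 3*I*√1891 ≈ 1368.0 - 130.46*I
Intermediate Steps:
r = 2
X = 1368 (X = (2 - 1*(-6))*171 = (2 + 6)*171 = 8*171 = 1368)
K = -3*I*√1891 (K = -3*√(-1361 - 530) = -3*I*√1891 ≈ -130.46*I)
X + K = 1368 - 3*I*√1891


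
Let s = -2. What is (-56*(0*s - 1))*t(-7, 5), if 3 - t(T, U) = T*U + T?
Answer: 2520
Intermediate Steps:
t(T, U) = 3 - T - T*U (t(T, U) = 3 - (T*U + T) = 3 - (T + T*U) = 3 + (-T - T*U) = 3 - T - T*U)
(-56*(0*s - 1))*t(-7, 5) = (-56*(0*(-2) - 1))*(3 - 1*(-7) - 1*(-7)*5) = (-56*(0 - 1))*(3 + 7 + 35) = -56*(-1)*45 = 56*45 = 2520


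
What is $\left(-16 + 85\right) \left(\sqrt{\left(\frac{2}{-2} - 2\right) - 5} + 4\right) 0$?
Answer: $0$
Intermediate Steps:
$\left(-16 + 85\right) \left(\sqrt{\left(\frac{2}{-2} - 2\right) - 5} + 4\right) 0 = 69 \left(\sqrt{\left(2 \left(- \frac{1}{2}\right) - 2\right) - 5} + 4\right) 0 = 69 \left(\sqrt{\left(-1 - 2\right) - 5} + 4\right) 0 = 69 \left(\sqrt{-3 - 5} + 4\right) 0 = 69 \left(\sqrt{-8} + 4\right) 0 = 69 \left(2 i \sqrt{2} + 4\right) 0 = 69 \left(4 + 2 i \sqrt{2}\right) 0 = 69 \cdot 0 = 0$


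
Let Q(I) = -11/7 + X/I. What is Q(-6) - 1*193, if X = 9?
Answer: -2745/14 ≈ -196.07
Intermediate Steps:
Q(I) = -11/7 + 9/I
Q(-6) - 1*193 = (-11/7 + 9/(-6)) - 1*193 = (-11/7 + 9*(-⅙)) - 193 = (-11/7 - 3/2) - 193 = -43/14 - 193 = -2745/14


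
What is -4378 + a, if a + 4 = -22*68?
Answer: -5878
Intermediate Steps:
a = -1500 (a = -4 - 22*68 = -4 - 1496 = -1500)
-4378 + a = -4378 - 1500 = -5878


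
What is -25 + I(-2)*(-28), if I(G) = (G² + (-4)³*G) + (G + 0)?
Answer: -3665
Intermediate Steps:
I(G) = G² - 63*G (I(G) = (G² - 64*G) + G = G² - 63*G)
-25 + I(-2)*(-28) = -25 - 2*(-63 - 2)*(-28) = -25 - 2*(-65)*(-28) = -25 + 130*(-28) = -25 - 3640 = -3665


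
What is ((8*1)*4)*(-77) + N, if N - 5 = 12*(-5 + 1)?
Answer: -2507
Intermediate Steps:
N = -43 (N = 5 + 12*(-5 + 1) = 5 + 12*(-4) = 5 - 48 = -43)
((8*1)*4)*(-77) + N = ((8*1)*4)*(-77) - 43 = (8*4)*(-77) - 43 = 32*(-77) - 43 = -2464 - 43 = -2507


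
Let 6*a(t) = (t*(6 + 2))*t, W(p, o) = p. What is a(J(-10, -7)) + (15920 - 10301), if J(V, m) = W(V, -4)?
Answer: 17257/3 ≈ 5752.3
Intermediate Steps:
J(V, m) = V
a(t) = 4*t²/3 (a(t) = ((t*(6 + 2))*t)/6 = ((t*8)*t)/6 = ((8*t)*t)/6 = (8*t²)/6 = 4*t²/3)
a(J(-10, -7)) + (15920 - 10301) = (4/3)*(-10)² + (15920 - 10301) = (4/3)*100 + 5619 = 400/3 + 5619 = 17257/3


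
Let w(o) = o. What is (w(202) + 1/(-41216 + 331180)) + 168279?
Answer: 48853424685/289964 ≈ 1.6848e+5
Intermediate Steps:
(w(202) + 1/(-41216 + 331180)) + 168279 = (202 + 1/(-41216 + 331180)) + 168279 = (202 + 1/289964) + 168279 = 58572729/289964 + 168279 = 48853424685/289964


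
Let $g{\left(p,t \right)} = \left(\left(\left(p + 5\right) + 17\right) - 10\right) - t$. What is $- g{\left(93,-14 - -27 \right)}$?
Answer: $-92$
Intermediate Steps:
$g{\left(p,t \right)} = 12 + p - t$ ($g{\left(p,t \right)} = \left(\left(\left(5 + p\right) + 17\right) - 10\right) - t = \left(\left(22 + p\right) - 10\right) - t = \left(12 + p\right) - t = 12 + p - t$)
$- g{\left(93,-14 - -27 \right)} = - (12 + 93 - \left(-14 - -27\right)) = - (12 + 93 - \left(-14 + 27\right)) = - (12 + 93 - 13) = \left(-1\right) 92 = -92$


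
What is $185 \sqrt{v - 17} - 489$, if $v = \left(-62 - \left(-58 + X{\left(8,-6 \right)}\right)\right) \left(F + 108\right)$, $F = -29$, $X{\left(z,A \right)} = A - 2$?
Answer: $-489 + 185 \sqrt{299} \approx 2709.9$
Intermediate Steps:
$X{\left(z,A \right)} = -2 + A$
$v = 316$ ($v = \left(-62 + \left(58 - \left(-2 - 6\right)\right)\right) \left(-29 + 108\right) = \left(-62 + \left(58 - -8\right)\right) 79 = \left(-62 + \left(58 + 8\right)\right) 79 = \left(-62 + 66\right) 79 = 4 \cdot 79 = 316$)
$185 \sqrt{v - 17} - 489 = 185 \sqrt{316 - 17} - 489 = 185 \sqrt{299} - 489 = -489 + 185 \sqrt{299}$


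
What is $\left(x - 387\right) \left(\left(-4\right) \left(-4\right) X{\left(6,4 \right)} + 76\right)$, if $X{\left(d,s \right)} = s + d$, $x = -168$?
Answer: $-130980$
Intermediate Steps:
$X{\left(d,s \right)} = d + s$
$\left(x - 387\right) \left(\left(-4\right) \left(-4\right) X{\left(6,4 \right)} + 76\right) = \left(-168 - 387\right) \left(\left(-4\right) \left(-4\right) \left(6 + 4\right) + 76\right) = - 555 \left(16 \cdot 10 + 76\right) = - 555 \left(160 + 76\right) = \left(-555\right) 236 = -130980$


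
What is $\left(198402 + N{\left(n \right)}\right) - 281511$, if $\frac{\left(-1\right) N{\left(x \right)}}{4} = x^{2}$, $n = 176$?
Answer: $-207013$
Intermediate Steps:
$N{\left(x \right)} = - 4 x^{2}$
$\left(198402 + N{\left(n \right)}\right) - 281511 = \left(198402 - 4 \cdot 176^{2}\right) - 281511 = \left(198402 - 123904\right) - 281511 = 74498 - 281511 = -207013$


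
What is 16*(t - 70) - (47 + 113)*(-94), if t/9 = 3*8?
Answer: 17376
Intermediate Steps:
t = 216 (t = 9*(3*8) = 9*24 = 216)
16*(t - 70) - (47 + 113)*(-94) = 16*(216 - 70) - (47 + 113)*(-94) = 16*146 - 160*(-94) = 2336 - 1*(-15040) = 2336 + 15040 = 17376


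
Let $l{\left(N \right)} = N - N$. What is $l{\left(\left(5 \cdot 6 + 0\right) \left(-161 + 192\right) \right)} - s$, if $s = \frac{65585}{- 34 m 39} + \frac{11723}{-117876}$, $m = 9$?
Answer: $\frac{5310931}{949212} \approx 5.5951$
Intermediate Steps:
$l{\left(N \right)} = 0$
$s = - \frac{5310931}{949212}$ ($s = \frac{65585}{\left(-34\right) 9 \cdot 39} + \frac{11723}{-117876} = \frac{65585}{\left(-306\right) 39} + 11723 \left(- \frac{1}{117876}\right) = \frac{65585}{-11934} - \frac{617}{6204} = 65585 \left(- \frac{1}{11934}\right) - \frac{617}{6204} = - \frac{5045}{918} - \frac{617}{6204} = - \frac{5310931}{949212} \approx -5.5951$)
$l{\left(\left(5 \cdot 6 + 0\right) \left(-161 + 192\right) \right)} - s = 0 - - \frac{5310931}{949212} = 0 + \frac{5310931}{949212} = \frac{5310931}{949212}$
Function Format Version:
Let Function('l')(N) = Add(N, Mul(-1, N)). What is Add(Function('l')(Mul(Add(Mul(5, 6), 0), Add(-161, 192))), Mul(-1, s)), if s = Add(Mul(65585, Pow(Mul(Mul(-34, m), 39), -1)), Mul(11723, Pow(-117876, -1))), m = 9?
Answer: Rational(5310931, 949212) ≈ 5.5951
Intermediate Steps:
Function('l')(N) = 0
s = Rational(-5310931, 949212) (s = Add(Mul(65585, Pow(Mul(Mul(-34, 9), 39), -1)), Mul(11723, Pow(-117876, -1))) = Add(Mul(65585, Pow(Mul(-306, 39), -1)), Mul(11723, Rational(-1, 117876))) = Add(Mul(65585, Pow(-11934, -1)), Rational(-617, 6204)) = Add(Mul(65585, Rational(-1, 11934)), Rational(-617, 6204)) = Add(Rational(-5045, 918), Rational(-617, 6204)) = Rational(-5310931, 949212) ≈ -5.5951)
Add(Function('l')(Mul(Add(Mul(5, 6), 0), Add(-161, 192))), Mul(-1, s)) = Add(0, Mul(-1, Rational(-5310931, 949212))) = Add(0, Rational(5310931, 949212)) = Rational(5310931, 949212)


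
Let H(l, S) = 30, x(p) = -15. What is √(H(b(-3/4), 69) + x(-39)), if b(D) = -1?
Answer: √15 ≈ 3.8730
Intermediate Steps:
√(H(b(-3/4), 69) + x(-39)) = √(30 - 15) = √15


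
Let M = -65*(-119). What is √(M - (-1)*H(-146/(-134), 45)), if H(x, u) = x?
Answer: √34727306/67 ≈ 87.955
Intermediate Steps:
M = 7735
√(M - (-1)*H(-146/(-134), 45)) = √(7735 - (-1)*(-146/(-134))) = √(7735 - (-1)*(-146*(-1/134))) = √(7735 - (-1)*73/67) = √(7735 - 1*(-73/67)) = √(7735 + 73/67) = √(518318/67) = √34727306/67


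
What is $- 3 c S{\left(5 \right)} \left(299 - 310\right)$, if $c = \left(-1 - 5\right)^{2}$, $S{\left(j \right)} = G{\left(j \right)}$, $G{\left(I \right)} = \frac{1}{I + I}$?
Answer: $\frac{594}{5} \approx 118.8$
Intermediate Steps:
$G{\left(I \right)} = \frac{1}{2 I}$
$S{\left(j \right)} = \frac{1}{2 j}$
$c = 36$ ($c = \left(-6\right)^{2} = 36$)
$- 3 c S{\left(5 \right)} \left(299 - 310\right) = \left(-3\right) 36 \frac{1}{2 \cdot 5} \left(299 - 310\right) = - 108 \cdot \frac{1}{2} \cdot \frac{1}{5} \left(-11\right) = \left(-108\right) \frac{1}{10} \left(-11\right) = \left(- \frac{54}{5}\right) \left(-11\right) = \frac{594}{5}$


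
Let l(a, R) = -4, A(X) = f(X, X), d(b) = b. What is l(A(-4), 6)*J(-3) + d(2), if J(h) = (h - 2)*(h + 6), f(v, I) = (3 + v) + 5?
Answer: 62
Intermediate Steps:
f(v, I) = 8 + v
A(X) = 8 + X
J(h) = (-2 + h)*(6 + h)
l(A(-4), 6)*J(-3) + d(2) = -4*(-12 + (-3)**2 + 4*(-3)) + 2 = -4*(-12 + 9 - 12) + 2 = -4*(-15) + 2 = 60 + 2 = 62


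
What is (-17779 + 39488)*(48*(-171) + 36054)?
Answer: 604508814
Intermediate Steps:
(-17779 + 39488)*(48*(-171) + 36054) = 21709*(-8208 + 36054) = 21709*27846 = 604508814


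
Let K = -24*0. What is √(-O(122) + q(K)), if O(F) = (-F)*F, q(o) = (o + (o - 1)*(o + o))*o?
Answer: 122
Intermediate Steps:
K = 0
q(o) = o*(o + 2*o*(-1 + o)) (q(o) = (o + (-1 + o)*(2*o))*o = (o + 2*o*(-1 + o))*o = o*(o + 2*o*(-1 + o)))
O(F) = -F²
√(-O(122) + q(K)) = √(-(-1)*122² + 0²*(-1 + 2*0)) = √(-(-1)*14884 + 0*(-1 + 0)) = √(-1*(-14884) + 0*(-1)) = √(14884 + 0) = √14884 = 122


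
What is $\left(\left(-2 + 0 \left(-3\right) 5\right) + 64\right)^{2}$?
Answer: $3844$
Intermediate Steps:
$\left(\left(-2 + 0 \left(-3\right) 5\right) + 64\right)^{2} = \left(\left(-2 + 0 \cdot 5\right) + 64\right)^{2} = \left(\left(-2 + 0\right) + 64\right)^{2} = \left(-2 + 64\right)^{2} = 62^{2} = 3844$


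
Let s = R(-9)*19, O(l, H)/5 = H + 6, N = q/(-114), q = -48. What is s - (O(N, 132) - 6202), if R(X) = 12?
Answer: 5740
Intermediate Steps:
N = 8/19 (N = -48/(-114) = -48*(-1/114) = 8/19 ≈ 0.42105)
O(l, H) = 30 + 5*H (O(l, H) = 5*(H + 6) = 5*(6 + H) = 30 + 5*H)
s = 228 (s = 12*19 = 228)
s - (O(N, 132) - 6202) = 228 - ((30 + 5*132) - 6202) = 228 - ((30 + 660) - 6202) = 228 - (690 - 6202) = 228 - 1*(-5512) = 228 + 5512 = 5740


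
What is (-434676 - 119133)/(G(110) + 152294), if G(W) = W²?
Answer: -184603/54798 ≈ -3.3688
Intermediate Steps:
(-434676 - 119133)/(G(110) + 152294) = (-434676 - 119133)/(110² + 152294) = -553809/(12100 + 152294) = -553809/164394 = -553809*1/164394 = -184603/54798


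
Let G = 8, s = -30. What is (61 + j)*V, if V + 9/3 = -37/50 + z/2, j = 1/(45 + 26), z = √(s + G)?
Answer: -405042/1775 + 2166*I*√22/71 ≈ -228.19 + 143.09*I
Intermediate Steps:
z = I*√22 (z = √(-30 + 8) = √(-22) = I*√22 ≈ 4.6904*I)
j = 1/71 ≈ 0.014085
V = -187/50 + I*√22/2 (V = -3 + (-37/50 + (I*√22)/2) = -3 + (-37*1/50 + (I*√22)*(½)) = -3 + (-37/50 + I*√22/2) = -187/50 + I*√22/2 ≈ -3.74 + 2.3452*I)
(61 + j)*V = (61 + 1/71)*(-187/50 + I*√22/2) = 4332*(-187/50 + I*√22/2)/71 = -405042/1775 + 2166*I*√22/71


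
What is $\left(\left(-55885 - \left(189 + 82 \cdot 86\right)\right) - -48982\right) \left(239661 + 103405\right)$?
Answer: $-4852325504$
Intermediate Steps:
$\left(\left(-55885 - \left(189 + 82 \cdot 86\right)\right) - -48982\right) \left(239661 + 103405\right) = \left(\left(-55885 - \left(189 + 7052\right)\right) + \left(-173 + 49155\right)\right) 343066 = \left(\left(-55885 - 7241\right) + 48982\right) 343066 = \left(-63126 + 48982\right) 343066 = \left(-14144\right) 343066 = -4852325504$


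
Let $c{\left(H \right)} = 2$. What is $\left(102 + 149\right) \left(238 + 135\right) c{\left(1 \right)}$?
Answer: $187246$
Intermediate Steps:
$\left(102 + 149\right) \left(238 + 135\right) c{\left(1 \right)} = \left(102 + 149\right) \left(238 + 135\right) 2 = 251 \cdot 373 \cdot 2 = 93623 \cdot 2 = 187246$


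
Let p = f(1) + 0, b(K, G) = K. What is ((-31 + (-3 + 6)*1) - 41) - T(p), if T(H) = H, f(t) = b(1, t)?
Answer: -70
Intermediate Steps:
f(t) = 1
p = 1 (p = 1 + 0 = 1)
((-31 + (-3 + 6)*1) - 41) - T(p) = ((-31 + (-3 + 6)*1) - 41) - 1*1 = ((-31 + 3*1) - 41) - 1 = ((-31 + 3) - 41) - 1 = (-28 - 41) - 1 = -69 - 1 = -70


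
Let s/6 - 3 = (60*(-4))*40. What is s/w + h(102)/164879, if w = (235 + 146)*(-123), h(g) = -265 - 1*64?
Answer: 1053182739/858524953 ≈ 1.2267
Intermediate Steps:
h(g) = -329 (h(g) = -265 - 64 = -329)
w = -46863 (w = 381*(-123) = -46863)
s = -57582 (s = 18 + 6*((60*(-4))*40) = 18 + 6*(-240*40) = 18 + 6*(-9600) = 18 - 57600 = -57582)
s/w + h(102)/164879 = -57582/(-46863) - 329/164879 = -57582*(-1/46863) - 329*1/164879 = 6398/5207 - 329/164879 = 1053182739/858524953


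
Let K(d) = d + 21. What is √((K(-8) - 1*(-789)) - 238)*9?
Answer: 18*√141 ≈ 213.74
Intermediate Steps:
K(d) = 21 + d
√((K(-8) - 1*(-789)) - 238)*9 = √(((21 - 8) - 1*(-789)) - 238)*9 = √((13 + 789) - 238)*9 = √(802 - 238)*9 = √564*9 = (2*√141)*9 = 18*√141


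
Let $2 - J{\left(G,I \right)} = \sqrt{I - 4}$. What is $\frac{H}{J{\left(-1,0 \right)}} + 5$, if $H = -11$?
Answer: $\frac{9}{4} - \frac{11 i}{4} \approx 2.25 - 2.75 i$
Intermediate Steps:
$J{\left(G,I \right)} = 2 - \sqrt{-4 + I}$ ($J{\left(G,I \right)} = 2 - \sqrt{I - 4} = 2 - \sqrt{-4 + I}$)
$\frac{H}{J{\left(-1,0 \right)}} + 5 = - \frac{11}{2 - \sqrt{-4 + 0}} + 5 = - \frac{11}{2 - \sqrt{-4}} + 5 = - \frac{11}{2 - 2 i} + 5 = - 11 \frac{2 + 2 i}{8} + 5 = - \frac{11 \left(2 + 2 i\right)}{8} + 5 = 5 - \frac{11 \left(2 + 2 i\right)}{8}$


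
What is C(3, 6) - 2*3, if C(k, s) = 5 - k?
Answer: -4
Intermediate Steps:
C(3, 6) - 2*3 = (5 - 1*3) - 2*3 = (5 - 3) - 6 = 2 - 6 = -4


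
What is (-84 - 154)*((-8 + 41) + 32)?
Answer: -15470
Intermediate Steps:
(-84 - 154)*((-8 + 41) + 32) = -238*(33 + 32) = -238*65 = -15470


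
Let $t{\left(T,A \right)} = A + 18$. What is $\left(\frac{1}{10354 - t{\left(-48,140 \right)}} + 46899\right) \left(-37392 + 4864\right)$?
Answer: $- \frac{3888577691060}{2549} \approx -1.5255 \cdot 10^{9}$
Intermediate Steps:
$t{\left(T,A \right)} = 18 + A$
$\left(\frac{1}{10354 - t{\left(-48,140 \right)}} + 46899\right) \left(-37392 + 4864\right) = \left(\frac{1}{10354 - \left(18 + 140\right)} + 46899\right) \left(-37392 + 4864\right) = \left(\frac{1}{10354 - 158} + 46899\right) \left(-32528\right) = \left(\frac{1}{10196} + 46899\right) \left(-32528\right) = \frac{478182205}{10196} \left(-32528\right) = - \frac{3888577691060}{2549}$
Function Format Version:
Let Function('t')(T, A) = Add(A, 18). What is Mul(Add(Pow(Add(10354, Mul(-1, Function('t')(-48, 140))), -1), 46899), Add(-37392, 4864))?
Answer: Rational(-3888577691060, 2549) ≈ -1.5255e+9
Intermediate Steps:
Function('t')(T, A) = Add(18, A)
Mul(Add(Pow(Add(10354, Mul(-1, Function('t')(-48, 140))), -1), 46899), Add(-37392, 4864)) = Mul(Add(Pow(Add(10354, Mul(-1, Add(18, 140))), -1), 46899), Add(-37392, 4864)) = Mul(Add(Pow(Add(10354, Mul(-1, 158)), -1), 46899), -32528) = Mul(Add(Pow(Add(10354, -158), -1), 46899), -32528) = Mul(Add(Pow(10196, -1), 46899), -32528) = Mul(Add(Rational(1, 10196), 46899), -32528) = Mul(Rational(478182205, 10196), -32528) = Rational(-3888577691060, 2549)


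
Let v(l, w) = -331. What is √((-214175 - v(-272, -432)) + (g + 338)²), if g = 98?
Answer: 2*I*√5937 ≈ 154.1*I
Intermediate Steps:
√((-214175 - v(-272, -432)) + (g + 338)²) = √((-214175 - 1*(-331)) + (98 + 338)²) = √((-214175 + 331) + 436²) = √(-213844 + 190096) = √(-23748) = 2*I*√5937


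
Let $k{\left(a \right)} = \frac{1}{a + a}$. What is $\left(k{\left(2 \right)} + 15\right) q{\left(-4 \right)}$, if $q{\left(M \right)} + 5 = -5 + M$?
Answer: $- \frac{427}{2} \approx -213.5$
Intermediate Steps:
$k{\left(a \right)} = \frac{1}{2 a}$
$q{\left(M \right)} = -10 + M$ ($q{\left(M \right)} = -5 + \left(-5 + M\right) = -10 + M$)
$\left(k{\left(2 \right)} + 15\right) q{\left(-4 \right)} = \left(\frac{1}{2 \cdot 2} + 15\right) \left(-10 - 4\right) = \left(\frac{1}{2} \cdot \frac{1}{2} + 15\right) \left(-14\right) = \left(\frac{1}{4} + 15\right) \left(-14\right) = \frac{61}{4} \left(-14\right) = - \frac{427}{2}$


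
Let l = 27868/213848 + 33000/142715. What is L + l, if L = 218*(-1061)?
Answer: -352952301165787/1525965866 ≈ -2.3130e+5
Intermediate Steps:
L = -231298
l = 551708281/1525965866 (l = 27868*(1/213848) + 33000*(1/142715) = 6967/53462 + 6600/28543 = 551708281/1525965866 ≈ 0.36155)
L + l = -231298 + 551708281/1525965866 = -352952301165787/1525965866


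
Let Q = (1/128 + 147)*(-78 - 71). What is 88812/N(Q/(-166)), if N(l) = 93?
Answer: 29604/31 ≈ 954.97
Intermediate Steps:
Q = -2803733/128 (Q = (1/128 + 147)*(-149) = (18817/128)*(-149) = -2803733/128 ≈ -21904.)
88812/N(Q/(-166)) = 88812/93 = 88812*(1/93) = 29604/31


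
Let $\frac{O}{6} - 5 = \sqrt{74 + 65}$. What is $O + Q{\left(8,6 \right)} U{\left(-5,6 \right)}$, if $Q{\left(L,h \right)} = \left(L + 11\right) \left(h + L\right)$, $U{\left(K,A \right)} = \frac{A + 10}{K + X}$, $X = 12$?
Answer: $638 + 6 \sqrt{139} \approx 708.74$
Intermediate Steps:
$O = 30 + 6 \sqrt{139}$ ($O = 30 + 6 \sqrt{74 + 65} = 30 + 6 \sqrt{139} \approx 100.74$)
$U{\left(K,A \right)} = \frac{10 + A}{12 + K}$ ($U{\left(K,A \right)} = \frac{A + 10}{K + 12} = \frac{10 + A}{12 + K}$)
$Q{\left(L,h \right)} = \left(11 + L\right) \left(L + h\right)$
$O + Q{\left(8,6 \right)} U{\left(-5,6 \right)} = \left(30 + 6 \sqrt{139}\right) + \left(8^{2} + 11 \cdot 8 + 11 \cdot 6 + 8 \cdot 6\right) \frac{10 + 6}{12 - 5} = \left(30 + 6 \sqrt{139}\right) + \left(64 + 88 + 66 + 48\right) \frac{1}{7} \cdot 16 = \left(30 + 6 \sqrt{139}\right) + 266 \cdot \frac{1}{7} \cdot 16 = \left(30 + 6 \sqrt{139}\right) + 266 \cdot \frac{16}{7} = \left(30 + 6 \sqrt{139}\right) + 608 = 638 + 6 \sqrt{139}$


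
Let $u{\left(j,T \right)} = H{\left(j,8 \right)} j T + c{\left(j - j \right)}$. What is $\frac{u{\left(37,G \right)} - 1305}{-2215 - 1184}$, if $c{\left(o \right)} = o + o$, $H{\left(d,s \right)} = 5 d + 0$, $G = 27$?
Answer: $- \frac{61170}{1133} \approx -53.989$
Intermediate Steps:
$H{\left(d,s \right)} = 5 d$
$c{\left(o \right)} = 2 o$
$u{\left(j,T \right)} = 5 T j^{2}$ ($u{\left(j,T \right)} = 5 j j T + 2 \left(j - j\right) = 5 j^{2} T + 2 \cdot 0 = 5 T j^{2} + 0 = 5 T j^{2}$)
$\frac{u{\left(37,G \right)} - 1305}{-2215 - 1184} = \frac{5 \cdot 27 \cdot 37^{2} - 1305}{-2215 - 1184} = \frac{5 \cdot 27 \cdot 1369 - 1305}{-3399} = \left(184815 - 1305\right) \left(- \frac{1}{3399}\right) = 183510 \left(- \frac{1}{3399}\right) = - \frac{61170}{1133}$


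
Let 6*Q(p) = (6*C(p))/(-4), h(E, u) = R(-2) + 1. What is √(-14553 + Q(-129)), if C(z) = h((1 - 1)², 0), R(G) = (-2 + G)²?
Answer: I*√58229/2 ≈ 120.65*I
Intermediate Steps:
h(E, u) = 17 (h(E, u) = (-2 - 2)² + 1 = (-4)² + 1 = 16 + 1 = 17)
C(z) = 17
Q(p) = -17/4 (Q(p) = ((6*17)/(-4))/6 = (102*(-¼))/6 = (⅙)*(-51/2) = -17/4)
√(-14553 + Q(-129)) = √(-14553 - 17/4) = √(-58229/4) = I*√58229/2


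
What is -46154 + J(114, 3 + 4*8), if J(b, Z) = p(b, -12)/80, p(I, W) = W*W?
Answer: -230761/5 ≈ -46152.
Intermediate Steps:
p(I, W) = W²
J(b, Z) = 9/5 (J(b, Z) = (-12)²/80 = 144*(1/80) = 9/5)
-46154 + J(114, 3 + 4*8) = -46154 + 9/5 = -230761/5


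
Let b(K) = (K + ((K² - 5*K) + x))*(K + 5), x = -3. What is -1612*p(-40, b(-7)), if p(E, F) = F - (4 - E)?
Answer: 309504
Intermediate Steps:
b(K) = (5 + K)*(-3 + K² - 4*K) (b(K) = (K + ((K² - 5*K) - 3))*(K + 5) = (K + (-3 + K² - 5*K))*(5 + K) = (-3 + K² - 4*K)*(5 + K) = (5 + K)*(-3 + K² - 4*K))
p(E, F) = -4 + E + F (p(E, F) = F + (-4 + E) = -4 + E + F)
-1612*p(-40, b(-7)) = -1612*(-4 - 40 + (-15 + (-7)² + (-7)³ - 23*(-7))) = -1612*(-4 - 40 + (-15 + 49 - 343 + 161)) = -1612*(-4 - 40 - 148) = -1612*(-192) = 309504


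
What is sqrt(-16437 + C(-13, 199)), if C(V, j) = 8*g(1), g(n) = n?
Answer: I*sqrt(16429) ≈ 128.18*I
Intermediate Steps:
C(V, j) = 8 (C(V, j) = 8*1 = 8)
sqrt(-16437 + C(-13, 199)) = sqrt(-16437 + 8) = sqrt(-16429) = I*sqrt(16429)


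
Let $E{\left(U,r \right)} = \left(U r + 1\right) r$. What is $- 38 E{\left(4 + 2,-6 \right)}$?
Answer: $-7980$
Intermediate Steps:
$E{\left(U,r \right)} = r \left(1 + U r\right)$ ($E{\left(U,r \right)} = \left(1 + U r\right) r = r \left(1 + U r\right)$)
$- 38 E{\left(4 + 2,-6 \right)} = - 38 \left(- 6 \left(1 + \left(4 + 2\right) \left(-6\right)\right)\right) = - 38 \left(- 6 \left(1 + 6 \left(-6\right)\right)\right) = - 38 \left(- 6 \left(1 - 36\right)\right) = - 38 \left(\left(-6\right) \left(-35\right)\right) = \left(-38\right) 210 = -7980$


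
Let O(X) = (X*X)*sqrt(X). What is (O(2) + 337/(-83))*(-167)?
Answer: 56279/83 - 668*sqrt(2) ≈ -266.63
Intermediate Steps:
O(X) = X**(5/2) (O(X) = X**2*sqrt(X) = X**(5/2))
(O(2) + 337/(-83))*(-167) = (2**(5/2) + 337/(-83))*(-167) = (4*sqrt(2) + 337*(-1/83))*(-167) = (4*sqrt(2) - 337/83)*(-167) = (-337/83 + 4*sqrt(2))*(-167) = 56279/83 - 668*sqrt(2)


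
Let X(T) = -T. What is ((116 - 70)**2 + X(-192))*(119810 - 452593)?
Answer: -768063164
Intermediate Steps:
((116 - 70)**2 + X(-192))*(119810 - 452593) = ((116 - 70)**2 - 1*(-192))*(119810 - 452593) = (46**2 + 192)*(-332783) = (2116 + 192)*(-332783) = 2308*(-332783) = -768063164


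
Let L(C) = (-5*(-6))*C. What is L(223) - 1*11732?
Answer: -5042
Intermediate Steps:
L(C) = 30*C
L(223) - 1*11732 = 30*223 - 1*11732 = 6690 - 11732 = -5042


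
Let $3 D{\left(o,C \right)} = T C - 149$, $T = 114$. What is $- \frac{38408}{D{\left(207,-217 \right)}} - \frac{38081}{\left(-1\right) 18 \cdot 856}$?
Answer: $\frac{2723093239}{383458896} \approx 7.1014$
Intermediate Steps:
$D{\left(o,C \right)} = - \frac{149}{3} + 38 C$ ($D{\left(o,C \right)} = \frac{114 C - 149}{3} = \frac{-149 + 114 C}{3} = - \frac{149}{3} + 38 C$)
$- \frac{38408}{D{\left(207,-217 \right)}} - \frac{38081}{\left(-1\right) 18 \cdot 856} = - \frac{38408}{- \frac{149}{3} + 38 \left(-217\right)} - \frac{38081}{\left(-1\right) 18 \cdot 856} = - \frac{38408}{- \frac{149}{3} - 8246} - \frac{38081}{\left(-1\right) 15408} = - \frac{38408}{- \frac{24887}{3}} - \frac{38081}{-15408} = \left(-38408\right) \left(- \frac{3}{24887}\right) - - \frac{38081}{15408} = \frac{115224}{24887} + \frac{38081}{15408} = \frac{2723093239}{383458896}$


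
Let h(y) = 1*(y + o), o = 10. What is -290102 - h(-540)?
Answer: -289572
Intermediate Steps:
h(y) = 10 + y (h(y) = 1*(y + 10) = 1*(10 + y) = 10 + y)
-290102 - h(-540) = -290102 - (10 - 540) = -290102 - 1*(-530) = -290102 + 530 = -289572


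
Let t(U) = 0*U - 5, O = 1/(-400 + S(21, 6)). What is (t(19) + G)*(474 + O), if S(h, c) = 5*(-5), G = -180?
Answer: -7453613/85 ≈ -87690.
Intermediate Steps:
S(h, c) = -25
O = -1/425 (O = 1/(-400 - 25) = 1/(-425) = -1/425 ≈ -0.0023529)
t(U) = -5 (t(U) = 0 - 5 = -5)
(t(19) + G)*(474 + O) = (-5 - 180)*(474 - 1/425) = -185*201449/425 = -7453613/85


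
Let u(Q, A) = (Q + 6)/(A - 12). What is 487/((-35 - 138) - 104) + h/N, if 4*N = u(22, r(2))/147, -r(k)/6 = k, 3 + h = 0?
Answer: 418337/277 ≈ 1510.2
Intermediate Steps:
h = -3 (h = -3 + 0 = -3)
r(k) = -6*k
u(Q, A) = (6 + Q)/(-12 + A)
N = -1/504 (N = (((6 + 22)/(-12 - 6*2))/147)/4 = ((28/(-12 - 12))*(1/147))/4 = ((28/(-24))*(1/147))/4 = (-1/24*28*(1/147))/4 = (-7/6*1/147)/4 = (1/4)*(-1/126) = -1/504 ≈ -0.0019841)
487/((-35 - 138) - 104) + h/N = 487/((-35 - 138) - 104) - 3/(-1/504) = 487/(-173 - 104) - 3*(-504) = 487/(-277) + 1512 = 487*(-1/277) + 1512 = -487/277 + 1512 = 418337/277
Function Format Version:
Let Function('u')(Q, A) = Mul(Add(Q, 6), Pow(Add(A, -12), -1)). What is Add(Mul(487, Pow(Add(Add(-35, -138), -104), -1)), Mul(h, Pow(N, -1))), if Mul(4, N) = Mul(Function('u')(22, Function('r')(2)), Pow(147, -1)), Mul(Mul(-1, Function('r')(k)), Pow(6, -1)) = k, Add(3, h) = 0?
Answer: Rational(418337, 277) ≈ 1510.2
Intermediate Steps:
h = -3 (h = Add(-3, 0) = -3)
Function('r')(k) = Mul(-6, k)
Function('u')(Q, A) = Mul(Pow(Add(-12, A), -1), Add(6, Q)) (Function('u')(Q, A) = Mul(Add(6, Q), Pow(Add(-12, A), -1)) = Mul(Pow(Add(-12, A), -1), Add(6, Q)))
N = Rational(-1, 504) (N = Mul(Rational(1, 4), Mul(Mul(Pow(Add(-12, Mul(-6, 2)), -1), Add(6, 22)), Pow(147, -1))) = Mul(Rational(1, 4), Mul(Mul(Pow(Add(-12, -12), -1), 28), Rational(1, 147))) = Mul(Rational(1, 4), Mul(Mul(Pow(-24, -1), 28), Rational(1, 147))) = Mul(Rational(1, 4), Mul(Mul(Rational(-1, 24), 28), Rational(1, 147))) = Mul(Rational(1, 4), Mul(Rational(-7, 6), Rational(1, 147))) = Mul(Rational(1, 4), Rational(-1, 126)) = Rational(-1, 504) ≈ -0.0019841)
Add(Mul(487, Pow(Add(Add(-35, -138), -104), -1)), Mul(h, Pow(N, -1))) = Add(Mul(487, Pow(Add(Add(-35, -138), -104), -1)), Mul(-3, Pow(Rational(-1, 504), -1))) = Add(Mul(487, Pow(Add(-173, -104), -1)), Mul(-3, -504)) = Add(Mul(487, Pow(-277, -1)), 1512) = Add(Mul(487, Rational(-1, 277)), 1512) = Add(Rational(-487, 277), 1512) = Rational(418337, 277)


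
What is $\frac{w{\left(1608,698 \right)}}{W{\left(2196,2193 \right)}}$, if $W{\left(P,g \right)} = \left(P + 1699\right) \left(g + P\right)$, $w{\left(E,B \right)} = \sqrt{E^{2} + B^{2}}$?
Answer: $\frac{2 \sqrt{457}}{416955} \approx 0.00010254$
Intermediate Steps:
$w{\left(E,B \right)} = \sqrt{B^{2} + E^{2}}$
$W{\left(P,g \right)} = \left(1699 + P\right) \left(P + g\right)$
$\frac{w{\left(1608,698 \right)}}{W{\left(2196,2193 \right)}} = \frac{\sqrt{698^{2} + 1608^{2}}}{2196^{2} + 1699 \cdot 2196 + 1699 \cdot 2193 + 2196 \cdot 2193} = \frac{\sqrt{487204 + 2585664}}{4822416 + 3731004 + 3725907 + 4815828} = \frac{\sqrt{3072868}}{17095155} = 82 \sqrt{457} \cdot \frac{1}{17095155} = \frac{2 \sqrt{457}}{416955}$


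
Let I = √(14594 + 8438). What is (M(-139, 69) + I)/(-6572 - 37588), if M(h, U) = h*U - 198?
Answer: 3263/14720 - √5758/22080 ≈ 0.21823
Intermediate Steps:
I = 2*√5758 (I = √23032 = 2*√5758 ≈ 151.76)
M(h, U) = -198 + U*h (M(h, U) = U*h - 198 = -198 + U*h)
(M(-139, 69) + I)/(-6572 - 37588) = ((-198 + 69*(-139)) + 2*√5758)/(-6572 - 37588) = ((-198 - 9591) + 2*√5758)/(-44160) = (-9789 + 2*√5758)*(-1/44160) = 3263/14720 - √5758/22080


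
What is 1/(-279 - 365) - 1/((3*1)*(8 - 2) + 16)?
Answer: -339/10948 ≈ -0.030965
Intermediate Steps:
1/(-279 - 365) - 1/((3*1)*(8 - 2) + 16) = 1/(-644) - 1/(3*6 + 16) = -1/644 - 1/(18 + 16) = -1/644 - 1/34 = -339/10948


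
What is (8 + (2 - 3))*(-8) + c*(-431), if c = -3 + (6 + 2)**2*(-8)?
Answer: 221909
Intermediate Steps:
c = -515 (c = -3 + 8**2*(-8) = -3 + 64*(-8) = -3 - 512 = -515)
(8 + (2 - 3))*(-8) + c*(-431) = (8 + (2 - 3))*(-8) - 515*(-431) = (8 - 1)*(-8) + 221965 = 7*(-8) + 221965 = -56 + 221965 = 221909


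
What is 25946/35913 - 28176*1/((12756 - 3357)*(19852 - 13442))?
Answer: 260362014242/360611949945 ≈ 0.72200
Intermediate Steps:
25946/35913 - 28176*1/((12756 - 3357)*(19852 - 13442)) = 25946*(1/35913) - 28176/(6410*9399) = 25946/35913 - 28176/60247590 = 25946/35913 - 28176*1/60247590 = 25946/35913 - 4696/10041265 = 260362014242/360611949945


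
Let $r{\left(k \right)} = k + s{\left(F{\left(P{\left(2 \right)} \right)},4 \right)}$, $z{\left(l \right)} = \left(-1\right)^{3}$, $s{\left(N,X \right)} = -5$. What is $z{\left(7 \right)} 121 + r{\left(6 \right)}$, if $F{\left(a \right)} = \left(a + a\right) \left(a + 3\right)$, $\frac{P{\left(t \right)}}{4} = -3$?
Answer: $-120$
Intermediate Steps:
$P{\left(t \right)} = -12$ ($P{\left(t \right)} = 4 \left(-3\right) = -12$)
$F{\left(a \right)} = 2 a \left(3 + a\right)$
$z{\left(l \right)} = -1$
$r{\left(k \right)} = -5 + k$ ($r{\left(k \right)} = k - 5 = -5 + k$)
$z{\left(7 \right)} 121 + r{\left(6 \right)} = \left(-1\right) 121 + \left(-5 + 6\right) = -121 + 1 = -120$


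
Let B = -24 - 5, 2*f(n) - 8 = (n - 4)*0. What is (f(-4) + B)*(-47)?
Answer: 1175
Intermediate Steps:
f(n) = 4 (f(n) = 4 + ((n - 4)*0)/2 = 4 + ((-4 + n)*0)/2 = 4 + (1/2)*0 = 4 + 0 = 4)
B = -29
(f(-4) + B)*(-47) = (4 - 29)*(-47) = -25*(-47) = 1175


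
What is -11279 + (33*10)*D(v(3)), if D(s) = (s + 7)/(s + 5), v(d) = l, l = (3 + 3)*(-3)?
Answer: -142997/13 ≈ -11000.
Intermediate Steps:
l = -18 (l = 6*(-3) = -18)
v(d) = -18
D(s) = (7 + s)/(5 + s)
-11279 + (33*10)*D(v(3)) = -11279 + (33*10)*((7 - 18)/(5 - 18)) = -11279 + 330*(-11/(-13)) = -11279 + 330*(-1/13*(-11)) = -11279 + 330*(11/13) = -11279 + 3630/13 = -142997/13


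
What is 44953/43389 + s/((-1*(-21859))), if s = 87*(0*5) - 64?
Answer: 979850731/948440151 ≈ 1.0331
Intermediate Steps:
s = -64 (s = 87*0 - 64 = 0 - 64 = -64)
44953/43389 + s/((-1*(-21859))) = 44953/43389 - 64/((-1*(-21859))) = 44953*(1/43389) - 64/21859 = 44953/43389 - 64*1/21859 = 44953/43389 - 64/21859 = 979850731/948440151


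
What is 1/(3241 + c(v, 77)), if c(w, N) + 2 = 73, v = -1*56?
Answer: 1/3312 ≈ 0.00030193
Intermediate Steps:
v = -56
c(w, N) = 71 (c(w, N) = -2 + 73 = 71)
1/(3241 + c(v, 77)) = 1/(3241 + 71) = 1/3312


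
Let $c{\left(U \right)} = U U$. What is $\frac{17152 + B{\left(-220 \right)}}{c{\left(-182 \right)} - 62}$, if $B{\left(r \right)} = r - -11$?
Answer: $\frac{16943}{33062} \approx 0.51246$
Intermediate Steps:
$B{\left(r \right)} = 11 + r$ ($B{\left(r \right)} = r + 11 = 11 + r$)
$c{\left(U \right)} = U^{2}$
$\frac{17152 + B{\left(-220 \right)}}{c{\left(-182 \right)} - 62} = \frac{17152 + \left(11 - 220\right)}{\left(-182\right)^{2} - 62} = \frac{17152 - 209}{33124 - 62} = \frac{16943}{33062}$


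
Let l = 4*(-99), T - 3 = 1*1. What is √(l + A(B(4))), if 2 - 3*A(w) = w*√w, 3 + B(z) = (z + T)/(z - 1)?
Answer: √(-32022 + 3*I*√3)/9 ≈ 0.0016132 + 19.883*I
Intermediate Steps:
T = 4 (T = 3 + 1*1 = 3 + 1 = 4)
B(z) = -3 + (4 + z)/(-1 + z) (B(z) = -3 + (z + 4)/(z - 1) = -3 + (4 + z)/(-1 + z))
l = -396
A(w) = ⅔ - w^(3/2)/3 (A(w) = ⅔ - w*√w/3 = ⅔ - w^(3/2)/3)
√(l + A(B(4))) = √(-396 + (⅔ - (7 - 2*4)^(3/2)/(-1 + 4)^(3/2)/3)) = √(-396 + (⅔ - √3*(7 - 8)^(3/2)/9/3)) = √(-396 + (⅔ - (-I*√3/9)/3)) = √(-396 + (⅔ - (-1)*I*√3/27)) = √(-396 + (⅔ + I*√3/27)) = √(-1186/3 + I*√3/27)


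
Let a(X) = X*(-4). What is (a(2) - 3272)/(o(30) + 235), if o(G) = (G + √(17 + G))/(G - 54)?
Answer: -441619200/31472053 - 78720*√47/31472053 ≈ -14.049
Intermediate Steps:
a(X) = -4*X
o(G) = (G + √(17 + G))/(-54 + G)
(a(2) - 3272)/(o(30) + 235) = (-4*2 - 3272)/((30 + √(17 + 30))/(-54 + 30) + 235) = (-8 - 3272)/((30 + √47)/(-24) + 235) = -3280/(-(30 + √47)/24 + 235) = -3280/((-5/4 - √47/24) + 235) = -3280/(935/4 - √47/24)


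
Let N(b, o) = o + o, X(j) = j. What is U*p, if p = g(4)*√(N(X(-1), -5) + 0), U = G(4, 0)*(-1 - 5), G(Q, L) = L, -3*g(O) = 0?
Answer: 0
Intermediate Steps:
N(b, o) = 2*o
g(O) = 0 (g(O) = -⅓*0 = 0)
U = 0 (U = 0*(-1 - 5) = 0*(-6) = 0)
p = 0 (p = 0*√(2*(-5) + 0) = 0*√(-10 + 0) = 0*√(-10) = 0*(I*√10) = 0)
U*p = 0*0 = 0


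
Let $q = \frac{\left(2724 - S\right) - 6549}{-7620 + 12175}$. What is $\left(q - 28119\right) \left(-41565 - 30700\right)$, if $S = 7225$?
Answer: $\frac{1851329502035}{911} \approx 2.0322 \cdot 10^{9}$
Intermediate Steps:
$q = - \frac{2210}{911}$ ($q = \frac{\left(2724 - 7225\right) - 6549}{-7620 + 12175} = \frac{\left(2724 - 7225\right) - 6549}{4555} = \left(-4501 - 6549\right) \frac{1}{4555} = \left(-11050\right) \frac{1}{4555} = - \frac{2210}{911} \approx -2.4259$)
$\left(q - 28119\right) \left(-41565 - 30700\right) = \left(- \frac{2210}{911} - 28119\right) \left(-41565 - 30700\right) = \left(- \frac{25618619}{911}\right) \left(-72265\right) = \frac{1851329502035}{911}$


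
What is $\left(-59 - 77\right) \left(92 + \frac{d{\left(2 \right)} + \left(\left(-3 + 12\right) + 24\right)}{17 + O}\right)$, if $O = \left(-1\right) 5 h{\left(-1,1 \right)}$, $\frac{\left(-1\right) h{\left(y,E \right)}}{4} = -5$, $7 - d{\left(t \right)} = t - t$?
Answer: $- \frac{1033056}{83} \approx -12446.0$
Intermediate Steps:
$d{\left(t \right)} = 7$ ($d{\left(t \right)} = 7 - \left(t - t\right) = 7 - 0 = 7 + 0 = 7$)
$h{\left(y,E \right)} = 20$ ($h{\left(y,E \right)} = \left(-4\right) \left(-5\right) = 20$)
$O = -100$ ($O = \left(-1\right) 5 \cdot 20 = \left(-5\right) 20 = -100$)
$\left(-59 - 77\right) \left(92 + \frac{d{\left(2 \right)} + \left(\left(-3 + 12\right) + 24\right)}{17 + O}\right) = \left(-59 - 77\right) \left(92 + \frac{7 + \left(\left(-3 + 12\right) + 24\right)}{17 - 100}\right) = \left(-59 - 77\right) \left(92 + \frac{7 + \left(9 + 24\right)}{-83}\right) = - 136 \left(92 + \left(7 + 33\right) \left(- \frac{1}{83}\right)\right) = - 136 \left(92 + 40 \left(- \frac{1}{83}\right)\right) = - 136 \left(92 - \frac{40}{83}\right) = \left(-136\right) \frac{7596}{83} = - \frac{1033056}{83}$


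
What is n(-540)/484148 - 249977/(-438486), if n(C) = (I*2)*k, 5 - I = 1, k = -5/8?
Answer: 60511836083/106146059964 ≈ 0.57008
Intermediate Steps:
k = -5/8 (k = -5*⅛ = -5/8 ≈ -0.62500)
I = 4 (I = 5 - 1*1 = 5 - 1 = 4)
n(C) = -5 (n(C) = (4*2)*(-5/8) = 8*(-5/8) = -5)
n(-540)/484148 - 249977/(-438486) = -5/484148 - 249977/(-438486) = -5*1/484148 - 249977*(-1/438486) = -5/484148 + 249977/438486 = 60511836083/106146059964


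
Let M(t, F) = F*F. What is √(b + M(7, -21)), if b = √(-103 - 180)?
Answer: √(441 + I*√283) ≈ 21.004 + 0.4005*I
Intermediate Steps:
M(t, F) = F²
b = I*√283 (b = √(-283) = I*√283 ≈ 16.823*I)
√(b + M(7, -21)) = √(I*√283 + (-21)²) = √(I*√283 + 441) = √(441 + I*√283)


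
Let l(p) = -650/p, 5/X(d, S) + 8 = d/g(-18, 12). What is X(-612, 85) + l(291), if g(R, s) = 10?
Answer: -232175/100686 ≈ -2.3059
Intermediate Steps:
X(d, S) = 5/(-8 + d/10)
X(-612, 85) + l(291) = 50/(-80 - 612) - 650/291 = 50/(-692) - 650*1/291 = 50*(-1/692) - 650/291 = -25/346 - 650/291 = -232175/100686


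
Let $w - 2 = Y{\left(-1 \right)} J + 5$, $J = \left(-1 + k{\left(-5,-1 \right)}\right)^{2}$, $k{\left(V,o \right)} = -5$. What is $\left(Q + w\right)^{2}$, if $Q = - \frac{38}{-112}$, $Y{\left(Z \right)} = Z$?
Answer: $\frac{2576025}{3136} \approx 821.44$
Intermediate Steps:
$Q = \frac{19}{56}$ ($Q = \left(-38\right) \left(- \frac{1}{112}\right) = \frac{19}{56} \approx 0.33929$)
$J = 36$ ($J = \left(-1 - 5\right)^{2} = \left(-6\right)^{2} = 36$)
$w = -29$ ($w = 2 + \left(\left(-1\right) 36 + 5\right) = 2 + \left(-36 + 5\right) = 2 - 31 = -29$)
$\left(Q + w\right)^{2} = \left(\frac{19}{56} - 29\right)^{2} = \left(- \frac{1605}{56}\right)^{2} = \frac{2576025}{3136}$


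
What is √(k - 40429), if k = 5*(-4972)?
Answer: I*√65289 ≈ 255.52*I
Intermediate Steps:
k = -24860
√(k - 40429) = √(-24860 - 40429) = √(-65289) = I*√65289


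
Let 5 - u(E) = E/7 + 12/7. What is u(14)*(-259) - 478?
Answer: -811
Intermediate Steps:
u(E) = 23/7 - E/7 (u(E) = 5 - (E/7 + 12/7) = 5 - (12/7 + E/7) = 5 + (-12/7 - E/7) = 23/7 - E/7)
u(14)*(-259) - 478 = (23/7 - ⅐*14)*(-259) - 478 = (23/7 - 2)*(-259) - 478 = (9/7)*(-259) - 478 = -333 - 478 = -811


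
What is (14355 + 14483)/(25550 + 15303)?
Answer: 28838/40853 ≈ 0.70590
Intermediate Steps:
(14355 + 14483)/(25550 + 15303) = 28838/40853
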